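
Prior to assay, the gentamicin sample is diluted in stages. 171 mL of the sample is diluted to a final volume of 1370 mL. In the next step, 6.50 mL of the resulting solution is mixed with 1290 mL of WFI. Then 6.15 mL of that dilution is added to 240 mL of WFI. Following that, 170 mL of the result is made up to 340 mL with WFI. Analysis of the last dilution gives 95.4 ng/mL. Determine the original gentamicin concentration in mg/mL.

12.2 mg/mL

Overall dilution factor = 8.012 × 199.5 × 40.02 × 2 = 1.28 × 10⁵.
Original = 95.4 ng/mL × 1.28 × 10⁵ = 1.22 × 10⁷ ng/mL = 12.2 mg/mL.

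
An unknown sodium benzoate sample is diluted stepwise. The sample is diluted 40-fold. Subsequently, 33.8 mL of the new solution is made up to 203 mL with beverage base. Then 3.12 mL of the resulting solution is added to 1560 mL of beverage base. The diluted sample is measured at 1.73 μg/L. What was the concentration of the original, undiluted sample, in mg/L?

208 mg/L

Overall dilution factor = 40 × 6.006 × 501 = 1.20 × 10⁵.
Original = 1.73 μg/L × 1.20 × 10⁵ = 2.08 × 10⁵ μg/L = 208 mg/L.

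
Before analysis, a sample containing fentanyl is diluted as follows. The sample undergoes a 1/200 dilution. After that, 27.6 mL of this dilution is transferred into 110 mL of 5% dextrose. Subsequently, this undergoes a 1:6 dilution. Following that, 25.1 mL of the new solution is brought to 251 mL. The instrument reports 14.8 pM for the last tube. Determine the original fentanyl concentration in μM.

0.885 μM

Overall dilution factor = 200 × 4.986 × 6 × 10 = 5.98 × 10⁴.
Original = 14.8 pM × 5.98 × 10⁴ = 8.85 × 10⁵ pM = 0.885 μM.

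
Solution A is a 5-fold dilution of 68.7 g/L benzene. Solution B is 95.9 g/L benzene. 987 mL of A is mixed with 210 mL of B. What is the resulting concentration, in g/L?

28.2 g/L

C_A = 68.7 g/L / 5 = 13.7 g/L.
C_mix = (C_A·V_A + C_B·V_B)/(V_A + V_B) = (13.7×987 + 95.9×210) / 1197 = 28.2 g/L.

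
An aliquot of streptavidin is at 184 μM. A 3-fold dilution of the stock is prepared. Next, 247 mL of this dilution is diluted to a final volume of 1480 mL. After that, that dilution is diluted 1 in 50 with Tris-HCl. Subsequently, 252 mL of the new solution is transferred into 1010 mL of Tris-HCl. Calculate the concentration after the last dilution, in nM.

Overall dilution factor = 3 × 5.992 × 50 × 5.008 = 4501.
184 μM / 4501 = 0.0409 μM = 40.9 nM.

40.9 nM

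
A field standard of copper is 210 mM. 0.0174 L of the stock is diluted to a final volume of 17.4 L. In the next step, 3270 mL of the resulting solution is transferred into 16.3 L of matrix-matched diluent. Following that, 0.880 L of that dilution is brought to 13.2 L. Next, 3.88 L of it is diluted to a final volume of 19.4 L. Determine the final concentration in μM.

Overall dilution factor = 1000 × 5.985 × 15 × 5 = 4.49 × 10⁵.
210 mM / 4.49 × 10⁵ = 4.68 × 10⁻⁴ mM = 0.468 μM.

0.468 μM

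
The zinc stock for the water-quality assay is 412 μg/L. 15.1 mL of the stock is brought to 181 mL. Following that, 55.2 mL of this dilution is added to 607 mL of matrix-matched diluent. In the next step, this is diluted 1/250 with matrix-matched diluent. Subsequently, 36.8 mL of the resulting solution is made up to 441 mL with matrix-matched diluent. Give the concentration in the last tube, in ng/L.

Overall dilution factor = 11.99 × 12.00 × 250 × 11.98 = 4.31 × 10⁵.
412 μg/L / 4.31 × 10⁵ = 9.56 × 10⁻⁴ μg/L = 0.956 ng/L.

0.956 ng/L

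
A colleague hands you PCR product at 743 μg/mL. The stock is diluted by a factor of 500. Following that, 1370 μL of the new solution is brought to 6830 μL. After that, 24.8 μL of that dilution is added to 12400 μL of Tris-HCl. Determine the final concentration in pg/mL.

Overall dilution factor = 500 × 4.985 × 501 = 1.25 × 10⁶.
743 μg/mL / 1.25 × 10⁶ = 5.95 × 10⁻⁴ μg/mL = 595 pg/mL.

595 pg/mL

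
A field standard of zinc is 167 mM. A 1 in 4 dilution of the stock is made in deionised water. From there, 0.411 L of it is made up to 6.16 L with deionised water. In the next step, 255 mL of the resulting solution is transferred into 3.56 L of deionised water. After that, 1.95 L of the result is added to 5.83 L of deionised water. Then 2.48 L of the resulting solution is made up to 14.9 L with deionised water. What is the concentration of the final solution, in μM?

Overall dilution factor = 4 × 14.99 × 14.96 × 3.990 × 6.008 = 2.15 × 10⁴.
167 mM / 2.15 × 10⁴ = 7.77 × 10⁻³ mM = 7.77 μM.

7.77 μM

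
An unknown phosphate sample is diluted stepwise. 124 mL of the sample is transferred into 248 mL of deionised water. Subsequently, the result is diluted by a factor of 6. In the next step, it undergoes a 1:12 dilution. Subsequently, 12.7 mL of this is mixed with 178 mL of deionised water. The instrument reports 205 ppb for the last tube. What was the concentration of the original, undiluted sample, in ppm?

Overall dilution factor = 3 × 6 × 12 × 15.02 = 3243.
Original = 205 ppb × 3243 = 6.65 × 10⁵ ppb = 665 ppm.

665 ppm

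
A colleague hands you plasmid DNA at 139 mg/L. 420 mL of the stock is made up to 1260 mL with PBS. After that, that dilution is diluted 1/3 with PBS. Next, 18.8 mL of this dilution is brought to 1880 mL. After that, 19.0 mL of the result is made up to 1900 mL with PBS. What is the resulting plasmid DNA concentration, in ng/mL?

1.54 ng/mL

Overall dilution factor = 3 × 3 × 100 × 100 = 9.00 × 10⁴.
139 mg/L / 9.00 × 10⁴ = 1.54 × 10⁻³ mg/L = 1.54 ng/mL.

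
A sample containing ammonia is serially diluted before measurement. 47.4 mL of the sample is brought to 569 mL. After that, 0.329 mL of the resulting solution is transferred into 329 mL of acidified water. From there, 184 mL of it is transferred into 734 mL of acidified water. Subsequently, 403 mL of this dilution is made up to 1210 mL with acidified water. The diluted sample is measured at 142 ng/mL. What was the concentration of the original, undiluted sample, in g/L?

25.6 g/L

Overall dilution factor = 12.00 × 1001 × 4.989 × 3.002 = 1.80 × 10⁵.
Original = 142 ng/mL × 1.80 × 10⁵ = 2.56 × 10⁷ ng/mL = 25.6 g/L.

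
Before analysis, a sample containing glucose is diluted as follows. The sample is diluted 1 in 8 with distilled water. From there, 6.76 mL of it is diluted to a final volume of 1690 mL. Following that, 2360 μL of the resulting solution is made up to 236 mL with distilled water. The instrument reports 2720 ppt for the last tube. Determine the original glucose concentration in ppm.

Overall dilution factor = 8 × 250 × 100 = 2.00 × 10⁵.
Original = 2720 ppt × 2.00 × 10⁵ = 5.44 × 10⁸ ppt = 544 ppm.

544 ppm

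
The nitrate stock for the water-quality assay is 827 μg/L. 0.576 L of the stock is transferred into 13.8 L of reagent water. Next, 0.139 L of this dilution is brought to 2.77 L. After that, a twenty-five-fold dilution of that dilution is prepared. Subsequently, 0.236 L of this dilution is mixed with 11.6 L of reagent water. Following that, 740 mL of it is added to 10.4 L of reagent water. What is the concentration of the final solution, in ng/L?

Overall dilution factor = 24.96 × 19.93 × 25 × 50.15 × 15.05 = 9.39 × 10⁶.
827 μg/L / 9.39 × 10⁶ = 8.81 × 10⁻⁵ μg/L = 0.0881 ng/L.

0.0881 ng/L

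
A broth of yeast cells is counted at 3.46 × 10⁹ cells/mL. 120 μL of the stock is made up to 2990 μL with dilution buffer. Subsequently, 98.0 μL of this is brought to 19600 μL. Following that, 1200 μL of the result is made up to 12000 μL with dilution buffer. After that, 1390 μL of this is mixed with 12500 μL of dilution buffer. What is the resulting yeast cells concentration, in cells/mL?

Overall dilution factor = 24.92 × 200 × 10 × 9.993 = 4.98 × 10⁵.
3.46 × 10⁹ cells/mL / 4.98 × 10⁵ = 6950 cells/mL.

6950 cells/mL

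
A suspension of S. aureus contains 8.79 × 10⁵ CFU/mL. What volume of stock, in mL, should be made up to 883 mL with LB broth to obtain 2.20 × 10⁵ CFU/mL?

221 mL

V₁ = C₂V₂/C₁ = 2.20 × 10⁵ × 883 / 8.79 × 10⁵ = 221 mL.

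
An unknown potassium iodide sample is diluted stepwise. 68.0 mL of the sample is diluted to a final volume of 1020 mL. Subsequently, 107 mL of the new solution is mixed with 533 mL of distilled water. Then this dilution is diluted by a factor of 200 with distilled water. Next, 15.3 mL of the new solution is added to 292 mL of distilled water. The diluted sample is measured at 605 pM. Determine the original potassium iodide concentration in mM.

0.218 mM

Overall dilution factor = 15 × 5.981 × 200 × 20.08 = 3.60 × 10⁵.
Original = 605 pM × 3.60 × 10⁵ = 2.18 × 10⁸ pM = 0.218 mM.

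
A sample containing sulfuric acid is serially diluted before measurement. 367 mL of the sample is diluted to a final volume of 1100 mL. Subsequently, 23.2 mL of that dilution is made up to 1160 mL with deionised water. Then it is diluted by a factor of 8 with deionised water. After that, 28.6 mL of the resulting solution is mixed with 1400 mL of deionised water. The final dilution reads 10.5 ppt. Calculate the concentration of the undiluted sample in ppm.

Overall dilution factor = 2.997 × 50 × 8 × 49.95 = 5.99 × 10⁴.
Original = 10.5 ppt × 5.99 × 10⁴ = 6.29 × 10⁵ ppt = 0.629 ppm.

0.629 ppm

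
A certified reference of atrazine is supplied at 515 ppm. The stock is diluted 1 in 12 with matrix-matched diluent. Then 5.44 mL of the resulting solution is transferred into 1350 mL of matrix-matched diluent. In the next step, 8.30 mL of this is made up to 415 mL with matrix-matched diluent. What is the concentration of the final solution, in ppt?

Overall dilution factor = 12 × 249.2 × 50 = 1.49 × 10⁵.
515 ppm / 1.49 × 10⁵ = 3.44 × 10⁻³ ppm = 3440 ppt.

3440 ppt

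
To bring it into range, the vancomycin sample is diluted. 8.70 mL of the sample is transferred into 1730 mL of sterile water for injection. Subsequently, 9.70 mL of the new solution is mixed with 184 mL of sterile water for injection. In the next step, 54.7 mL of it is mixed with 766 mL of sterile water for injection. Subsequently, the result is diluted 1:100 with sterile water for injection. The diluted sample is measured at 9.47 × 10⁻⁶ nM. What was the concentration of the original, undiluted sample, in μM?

Overall dilution factor = 199.9 × 19.97 × 15.00 × 100 = 5.99 × 10⁶.
Original = 9.47 × 10⁻⁶ nM × 5.99 × 10⁶ = 56.7 nM = 0.0567 μM.

0.0567 μM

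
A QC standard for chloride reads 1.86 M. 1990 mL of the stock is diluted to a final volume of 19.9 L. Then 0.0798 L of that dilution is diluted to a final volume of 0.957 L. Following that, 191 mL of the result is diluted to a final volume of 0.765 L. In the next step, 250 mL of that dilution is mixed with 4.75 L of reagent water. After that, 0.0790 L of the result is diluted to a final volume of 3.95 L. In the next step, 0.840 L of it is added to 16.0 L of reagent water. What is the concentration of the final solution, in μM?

0.193 μM

Overall dilution factor = 10 × 11.99 × 4.005 × 20 × 50 × 20.05 = 9.63 × 10⁶.
1.86 M / 9.63 × 10⁶ = 1.93 × 10⁻⁷ M = 0.193 μM.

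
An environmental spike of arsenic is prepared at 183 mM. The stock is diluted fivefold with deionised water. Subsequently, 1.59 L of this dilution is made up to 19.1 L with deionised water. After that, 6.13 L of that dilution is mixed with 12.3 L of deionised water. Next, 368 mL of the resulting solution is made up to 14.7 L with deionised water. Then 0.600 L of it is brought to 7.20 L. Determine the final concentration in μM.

2.11 μM

Overall dilution factor = 5 × 12.01 × 3.007 × 39.95 × 12 = 8.66 × 10⁴.
183 mM / 8.66 × 10⁴ = 2.11 × 10⁻³ mM = 2.11 μM.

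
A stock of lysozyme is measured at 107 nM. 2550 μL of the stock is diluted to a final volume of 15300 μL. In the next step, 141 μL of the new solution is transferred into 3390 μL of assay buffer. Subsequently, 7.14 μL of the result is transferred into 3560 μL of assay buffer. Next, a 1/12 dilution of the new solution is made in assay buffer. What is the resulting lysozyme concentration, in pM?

Overall dilution factor = 6 × 25.04 × 499.6 × 12 = 9.01 × 10⁵.
107 nM / 9.01 × 10⁵ = 1.19 × 10⁻⁴ nM = 0.119 pM.

0.119 pM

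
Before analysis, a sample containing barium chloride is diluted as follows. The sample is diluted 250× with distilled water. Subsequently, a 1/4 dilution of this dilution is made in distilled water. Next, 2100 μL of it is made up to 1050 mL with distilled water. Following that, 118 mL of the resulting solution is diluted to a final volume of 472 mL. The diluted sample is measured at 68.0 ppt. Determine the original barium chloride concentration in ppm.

Overall dilution factor = 250 × 4 × 500 × 4 = 2.00 × 10⁶.
Original = 68.0 ppt × 2.00 × 10⁶ = 1.36 × 10⁸ ppt = 136 ppm.

136 ppm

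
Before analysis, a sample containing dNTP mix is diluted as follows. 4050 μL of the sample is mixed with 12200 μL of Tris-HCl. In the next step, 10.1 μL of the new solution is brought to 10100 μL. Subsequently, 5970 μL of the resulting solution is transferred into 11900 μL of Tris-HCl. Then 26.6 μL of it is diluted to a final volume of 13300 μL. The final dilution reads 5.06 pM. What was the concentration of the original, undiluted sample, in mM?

0.0304 mM

Overall dilution factor = 4.012 × 1000 × 2.993 × 500 = 6.01 × 10⁶.
Original = 5.06 pM × 6.01 × 10⁶ = 3.04 × 10⁷ pM = 0.0304 mM.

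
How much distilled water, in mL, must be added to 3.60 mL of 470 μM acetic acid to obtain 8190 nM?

203 mL

8190 nM = 8.19 μM.
V₂ = C₁V₁/C₂ = 470 × 3.60 / 8.19 = 207 mL.
Diluent to add = V₂ − V₁ = 207 − 3.60 = 203 mL.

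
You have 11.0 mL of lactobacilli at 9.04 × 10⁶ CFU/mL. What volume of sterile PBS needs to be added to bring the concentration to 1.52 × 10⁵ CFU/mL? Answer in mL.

V₂ = C₁V₁/C₂ = 9.04 × 10⁶ × 11.0 / 1.52 × 10⁵ = 654 mL.
Diluent to add = V₂ − V₁ = 654 − 11.0 = 643 mL.

643 mL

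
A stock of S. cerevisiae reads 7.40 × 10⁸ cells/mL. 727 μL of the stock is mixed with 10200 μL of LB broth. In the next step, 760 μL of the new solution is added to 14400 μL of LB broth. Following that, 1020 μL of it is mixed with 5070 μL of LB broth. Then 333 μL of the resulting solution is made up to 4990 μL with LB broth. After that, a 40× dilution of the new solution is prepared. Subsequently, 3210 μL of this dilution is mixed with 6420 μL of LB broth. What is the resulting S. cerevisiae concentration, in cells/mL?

Overall dilution factor = 15.03 × 19.95 × 5.971 × 14.98 × 40 × 3 = 3.22 × 10⁶.
7.40 × 10⁸ cells/mL / 3.22 × 10⁶ = 230 cells/mL.

230 cells/mL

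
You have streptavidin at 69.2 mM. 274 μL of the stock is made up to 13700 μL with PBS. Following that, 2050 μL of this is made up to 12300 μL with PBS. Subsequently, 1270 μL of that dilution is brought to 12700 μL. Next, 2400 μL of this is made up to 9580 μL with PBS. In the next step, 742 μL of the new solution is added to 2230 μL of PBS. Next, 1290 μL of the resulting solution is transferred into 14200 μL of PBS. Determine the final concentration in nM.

120 nM

Overall dilution factor = 50 × 6 × 10 × 3.992 × 4.005 × 12.01 = 5.76 × 10⁵.
69.2 mM / 5.76 × 10⁵ = 1.20 × 10⁻⁴ mM = 120 nM.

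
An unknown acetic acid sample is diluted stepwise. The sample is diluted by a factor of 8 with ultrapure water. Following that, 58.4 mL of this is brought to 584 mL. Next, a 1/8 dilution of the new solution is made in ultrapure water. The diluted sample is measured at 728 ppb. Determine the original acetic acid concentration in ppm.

466 ppm

Overall dilution factor = 8 × 10 × 8 = 640.
Original = 728 ppb × 640 = 4.66 × 10⁵ ppb = 466 ppm.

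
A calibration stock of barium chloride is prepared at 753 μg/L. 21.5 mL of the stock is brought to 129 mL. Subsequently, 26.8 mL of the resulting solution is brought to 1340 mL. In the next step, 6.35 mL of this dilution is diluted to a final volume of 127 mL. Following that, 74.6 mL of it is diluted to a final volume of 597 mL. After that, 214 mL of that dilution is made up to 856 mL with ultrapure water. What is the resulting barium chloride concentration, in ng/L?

3.92 ng/L

Overall dilution factor = 6 × 50 × 20 × 8.003 × 4 = 1.92 × 10⁵.
753 μg/L / 1.92 × 10⁵ = 3.92 × 10⁻³ μg/L = 3.92 ng/L.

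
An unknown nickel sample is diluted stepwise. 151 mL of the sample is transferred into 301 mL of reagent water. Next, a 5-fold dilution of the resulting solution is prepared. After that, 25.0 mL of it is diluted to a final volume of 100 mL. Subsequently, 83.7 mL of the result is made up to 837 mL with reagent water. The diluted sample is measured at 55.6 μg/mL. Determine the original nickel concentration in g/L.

Overall dilution factor = 2.993 × 5 × 4 × 10 = 599.
Original = 55.6 μg/mL × 599 = 3.33 × 10⁴ μg/mL = 33.3 g/L.

33.3 g/L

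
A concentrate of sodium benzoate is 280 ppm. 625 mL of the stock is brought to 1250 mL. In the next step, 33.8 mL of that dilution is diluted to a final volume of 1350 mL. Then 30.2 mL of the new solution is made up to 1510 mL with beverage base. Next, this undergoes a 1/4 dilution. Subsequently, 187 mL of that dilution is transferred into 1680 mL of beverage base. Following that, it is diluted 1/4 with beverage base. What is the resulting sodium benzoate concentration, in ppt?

Overall dilution factor = 2 × 39.94 × 50 × 4 × 9.984 × 4 = 6.38 × 10⁵.
280 ppm / 6.38 × 10⁵ = 4.39 × 10⁻⁴ ppm = 439 ppt.

439 ppt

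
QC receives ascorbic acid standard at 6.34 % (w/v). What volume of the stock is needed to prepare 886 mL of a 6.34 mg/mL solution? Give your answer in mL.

88.6 mL

6.34 mg/mL = 0.634 % (w/v).
V₁ = C₂V₂/C₁ = 0.634 × 886 / 6.34 = 88.6 mL.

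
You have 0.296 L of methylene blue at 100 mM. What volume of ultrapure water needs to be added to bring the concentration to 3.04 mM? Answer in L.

9.44 L

V₂ = C₁V₁/C₂ = 100 × 0.296 / 3.04 = 9.74 L.
Diluent to add = V₂ − V₁ = 9.74 − 0.296 = 9.44 L.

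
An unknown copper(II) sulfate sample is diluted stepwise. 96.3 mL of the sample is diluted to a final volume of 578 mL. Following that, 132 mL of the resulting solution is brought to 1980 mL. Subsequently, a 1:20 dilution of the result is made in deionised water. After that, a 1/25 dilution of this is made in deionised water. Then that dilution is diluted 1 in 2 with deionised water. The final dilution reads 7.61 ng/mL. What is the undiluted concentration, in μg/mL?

Overall dilution factor = 6.002 × 15 × 20 × 25 × 2 = 9.00 × 10⁴.
Original = 7.61 ng/mL × 9.00 × 10⁴ = 6.85 × 10⁵ ng/mL = 685 μg/mL.

685 μg/mL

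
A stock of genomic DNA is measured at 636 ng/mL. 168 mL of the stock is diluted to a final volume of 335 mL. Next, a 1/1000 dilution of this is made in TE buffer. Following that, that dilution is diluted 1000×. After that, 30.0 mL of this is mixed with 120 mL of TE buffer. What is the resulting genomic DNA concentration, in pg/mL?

0.0638 pg/mL

Overall dilution factor = 1.994 × 1000 × 1000 × 5 = 9.97 × 10⁶.
636 ng/mL / 9.97 × 10⁶ = 6.38 × 10⁻⁵ ng/mL = 0.0638 pg/mL.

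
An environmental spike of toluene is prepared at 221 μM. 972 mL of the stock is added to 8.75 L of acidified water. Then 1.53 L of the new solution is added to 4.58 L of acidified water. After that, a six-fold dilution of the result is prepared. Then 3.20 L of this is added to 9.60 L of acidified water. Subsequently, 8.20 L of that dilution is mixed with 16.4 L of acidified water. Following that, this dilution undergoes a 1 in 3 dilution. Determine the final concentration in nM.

25.6 nM

Overall dilution factor = 10.00 × 3.993 × 6 × 4 × 3 × 3 = 8628.
221 μM / 8628 = 0.0256 μM = 25.6 nM.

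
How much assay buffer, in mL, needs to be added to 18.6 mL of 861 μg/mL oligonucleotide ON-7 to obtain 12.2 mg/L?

1290 mL

12.2 mg/L = 12.2 μg/mL.
V₂ = C₁V₁/C₂ = 861 × 18.6 / 12.2 = 1313 mL.
Diluent to add = V₂ − V₁ = 1313 − 18.6 = 1290 mL.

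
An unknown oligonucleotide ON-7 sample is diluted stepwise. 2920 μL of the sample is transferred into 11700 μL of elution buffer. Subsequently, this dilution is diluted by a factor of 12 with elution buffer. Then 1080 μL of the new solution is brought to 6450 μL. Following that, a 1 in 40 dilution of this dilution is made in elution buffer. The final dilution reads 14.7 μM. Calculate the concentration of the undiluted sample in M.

0.211 M

Overall dilution factor = 5.007 × 12 × 5.972 × 40 = 1.44 × 10⁴.
Original = 14.7 μM × 1.44 × 10⁴ = 2.11 × 10⁵ μM = 0.211 M.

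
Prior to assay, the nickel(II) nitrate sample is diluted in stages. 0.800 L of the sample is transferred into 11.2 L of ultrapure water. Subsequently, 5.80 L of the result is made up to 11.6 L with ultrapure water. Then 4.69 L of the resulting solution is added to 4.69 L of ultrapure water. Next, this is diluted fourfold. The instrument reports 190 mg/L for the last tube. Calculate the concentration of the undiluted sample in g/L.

45.6 g/L

Overall dilution factor = 15 × 2 × 2 × 4 = 240.
Original = 190 mg/L × 240 = 4.56 × 10⁴ mg/L = 45.6 g/L.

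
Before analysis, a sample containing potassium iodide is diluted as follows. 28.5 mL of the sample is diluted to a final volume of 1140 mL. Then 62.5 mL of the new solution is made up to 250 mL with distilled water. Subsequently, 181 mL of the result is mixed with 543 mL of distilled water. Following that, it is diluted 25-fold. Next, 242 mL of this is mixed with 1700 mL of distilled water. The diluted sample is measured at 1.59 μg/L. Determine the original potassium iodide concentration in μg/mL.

204 μg/mL

Overall dilution factor = 40 × 4 × 4 × 25 × 8.025 = 1.28 × 10⁵.
Original = 1.59 μg/L × 1.28 × 10⁵ = 2.04 × 10⁵ μg/L = 204 μg/mL.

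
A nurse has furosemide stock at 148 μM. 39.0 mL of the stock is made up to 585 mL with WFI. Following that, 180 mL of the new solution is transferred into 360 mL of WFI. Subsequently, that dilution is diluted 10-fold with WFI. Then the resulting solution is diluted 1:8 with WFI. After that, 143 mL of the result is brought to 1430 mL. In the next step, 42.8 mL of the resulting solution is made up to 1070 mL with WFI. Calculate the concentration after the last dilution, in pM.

Overall dilution factor = 15 × 3 × 10 × 8 × 10 × 25 = 9.00 × 10⁵.
148 μM / 9.00 × 10⁵ = 1.64 × 10⁻⁴ μM = 164 pM.

164 pM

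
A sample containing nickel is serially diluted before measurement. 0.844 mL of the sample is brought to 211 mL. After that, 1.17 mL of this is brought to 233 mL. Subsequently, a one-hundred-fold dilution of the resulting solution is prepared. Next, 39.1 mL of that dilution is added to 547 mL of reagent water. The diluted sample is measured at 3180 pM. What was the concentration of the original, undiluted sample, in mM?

Overall dilution factor = 250 × 199.1 × 100 × 14.99 = 7.46 × 10⁷.
Original = 3180 pM × 7.46 × 10⁷ = 2.37 × 10¹¹ pM = 237 mM.

237 mM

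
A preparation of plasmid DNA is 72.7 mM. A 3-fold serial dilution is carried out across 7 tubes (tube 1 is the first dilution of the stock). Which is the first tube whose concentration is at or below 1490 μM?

Tube n has concentration 72.7 mM / 3ⁿ.
Need 3ⁿ ≥ 72.7 mM / 1490 μM = 48.8, so n ≥ 3.54.
First such tube: n = 4.

tube 4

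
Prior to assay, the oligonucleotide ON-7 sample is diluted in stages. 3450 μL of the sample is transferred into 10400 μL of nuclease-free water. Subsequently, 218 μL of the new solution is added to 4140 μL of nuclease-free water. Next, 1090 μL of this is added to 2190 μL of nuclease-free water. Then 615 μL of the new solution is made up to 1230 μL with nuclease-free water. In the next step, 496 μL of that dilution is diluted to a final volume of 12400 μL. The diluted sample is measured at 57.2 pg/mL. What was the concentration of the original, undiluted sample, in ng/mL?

691 ng/mL

Overall dilution factor = 4.014 × 19.99 × 3.009 × 2 × 25 = 1.21 × 10⁴.
Original = 57.2 pg/mL × 1.21 × 10⁴ = 6.91 × 10⁵ pg/mL = 691 ng/mL.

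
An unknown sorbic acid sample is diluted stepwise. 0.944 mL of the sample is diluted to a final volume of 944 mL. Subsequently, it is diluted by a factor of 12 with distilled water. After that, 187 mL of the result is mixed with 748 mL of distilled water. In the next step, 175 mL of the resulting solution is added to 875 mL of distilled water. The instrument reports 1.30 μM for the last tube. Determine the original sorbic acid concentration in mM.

Overall dilution factor = 1000 × 12 × 5 × 6 = 3.60 × 10⁵.
Original = 1.30 μM × 3.60 × 10⁵ = 4.68 × 10⁵ μM = 468 mM.

468 mM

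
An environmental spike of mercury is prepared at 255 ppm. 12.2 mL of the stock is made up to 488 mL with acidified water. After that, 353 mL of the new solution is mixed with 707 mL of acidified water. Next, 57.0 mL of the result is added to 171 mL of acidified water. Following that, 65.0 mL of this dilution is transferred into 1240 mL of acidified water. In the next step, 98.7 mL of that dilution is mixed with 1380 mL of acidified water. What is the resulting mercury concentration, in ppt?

1760 ppt

Overall dilution factor = 40 × 3.003 × 4 × 20.08 × 14.98 = 1.45 × 10⁵.
255 ppm / 1.45 × 10⁵ = 1.76 × 10⁻³ ppm = 1760 ppt.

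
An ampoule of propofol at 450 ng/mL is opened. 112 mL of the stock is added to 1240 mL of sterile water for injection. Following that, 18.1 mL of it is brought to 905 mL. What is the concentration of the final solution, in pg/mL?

746 pg/mL

Overall dilution factor = 12.07 × 50 = 604.
450 ng/mL / 604 = 0.746 ng/mL = 746 pg/mL.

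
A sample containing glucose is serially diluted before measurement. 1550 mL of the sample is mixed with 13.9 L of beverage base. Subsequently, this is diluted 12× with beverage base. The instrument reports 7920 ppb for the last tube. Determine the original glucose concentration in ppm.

947 ppm

Overall dilution factor = 9.968 × 12 = 120.
Original = 7920 ppb × 120 = 9.47 × 10⁵ ppb = 947 ppm.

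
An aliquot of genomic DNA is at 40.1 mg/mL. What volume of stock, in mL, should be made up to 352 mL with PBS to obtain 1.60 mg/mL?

14.0 mL

V₁ = C₂V₂/C₁ = 1.60 × 352 / 40.1 = 14.0 mL.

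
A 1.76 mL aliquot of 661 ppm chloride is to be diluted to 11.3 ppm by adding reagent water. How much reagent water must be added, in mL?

101 mL

V₂ = C₁V₁/C₂ = 661 × 1.76 / 11.3 = 103 mL.
Diluent to add = V₂ − V₁ = 103 − 1.76 = 101 mL.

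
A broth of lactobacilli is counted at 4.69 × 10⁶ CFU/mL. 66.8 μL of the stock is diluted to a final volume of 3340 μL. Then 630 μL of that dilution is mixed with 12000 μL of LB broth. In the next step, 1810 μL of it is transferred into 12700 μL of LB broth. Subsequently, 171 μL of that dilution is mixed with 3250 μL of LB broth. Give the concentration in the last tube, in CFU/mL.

Overall dilution factor = 50 × 20.05 × 8.017 × 20.01 = 1.61 × 10⁵.
4.69 × 10⁶ CFU/mL / 1.61 × 10⁵ = 29.2 CFU/mL.

29.2 CFU/mL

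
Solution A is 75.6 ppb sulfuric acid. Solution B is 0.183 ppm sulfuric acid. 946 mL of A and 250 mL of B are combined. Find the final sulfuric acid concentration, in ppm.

C_B = 0.183 ppm = 183 ppb.
C_mix = (C_A·V_A + C_B·V_B)/(V_A + V_B) = (75.6×946 + 183×250) / 1196 = 98.0 ppb = 0.0980 ppm.

0.0980 ppm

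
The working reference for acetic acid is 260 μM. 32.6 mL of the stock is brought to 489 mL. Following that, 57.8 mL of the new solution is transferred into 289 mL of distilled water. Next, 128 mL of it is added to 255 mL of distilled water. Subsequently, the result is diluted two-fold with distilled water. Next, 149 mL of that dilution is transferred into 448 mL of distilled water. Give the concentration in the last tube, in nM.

Overall dilution factor = 15 × 6 × 2.992 × 2 × 4.007 = 2158.
260 μM / 2158 = 0.120 μM = 120 nM.

120 nM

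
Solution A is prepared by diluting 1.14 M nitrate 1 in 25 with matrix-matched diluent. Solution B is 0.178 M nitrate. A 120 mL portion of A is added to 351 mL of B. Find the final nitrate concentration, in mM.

C_A = 1.14 M / 25 = 0.0456 M.
C_mix = (C_A·V_A + C_B·V_B)/(V_A + V_B) = (0.0456×120 + 0.178×351) / 471.0 = 0.144 M = 144 mM.

144 mM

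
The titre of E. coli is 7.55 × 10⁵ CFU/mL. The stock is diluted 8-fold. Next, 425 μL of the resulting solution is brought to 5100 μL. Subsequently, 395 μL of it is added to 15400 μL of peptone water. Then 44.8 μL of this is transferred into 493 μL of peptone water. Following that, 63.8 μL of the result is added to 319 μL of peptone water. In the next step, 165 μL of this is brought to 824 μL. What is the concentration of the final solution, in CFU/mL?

Overall dilution factor = 8 × 12 × 39.99 × 12.00 × 6 × 4.994 = 1.38 × 10⁶.
7.55 × 10⁵ CFU/mL / 1.38 × 10⁶ = 0.547 CFU/mL.

0.547 CFU/mL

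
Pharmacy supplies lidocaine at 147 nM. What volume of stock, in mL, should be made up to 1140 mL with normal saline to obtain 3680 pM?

3680 pM = 3.68 nM.
V₁ = C₂V₂/C₁ = 3.68 × 1140 / 147 = 28.5 mL.

28.5 mL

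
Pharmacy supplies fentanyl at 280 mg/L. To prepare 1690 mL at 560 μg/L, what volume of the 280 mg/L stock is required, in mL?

3.38 mL

560 μg/L = 0.560 mg/L.
V₁ = C₂V₂/C₁ = 0.560 × 1690 / 280 = 3.38 mL.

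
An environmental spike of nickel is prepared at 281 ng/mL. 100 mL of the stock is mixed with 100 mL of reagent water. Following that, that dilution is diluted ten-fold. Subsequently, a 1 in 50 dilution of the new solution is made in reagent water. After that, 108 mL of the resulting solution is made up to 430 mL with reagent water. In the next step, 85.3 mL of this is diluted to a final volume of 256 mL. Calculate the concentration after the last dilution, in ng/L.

23.5 ng/L

Overall dilution factor = 2 × 10 × 50 × 3.981 × 3.001 = 1.19 × 10⁴.
281 ng/mL / 1.19 × 10⁴ = 0.0235 ng/mL = 23.5 ng/L.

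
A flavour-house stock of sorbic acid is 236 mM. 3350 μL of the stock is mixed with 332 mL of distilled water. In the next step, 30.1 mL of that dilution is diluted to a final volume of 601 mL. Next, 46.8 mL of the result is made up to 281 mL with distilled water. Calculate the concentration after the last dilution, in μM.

Overall dilution factor = 100.1 × 19.97 × 6.004 = 1.20 × 10⁴.
236 mM / 1.20 × 10⁴ = 0.0197 mM = 19.7 μM.

19.7 μM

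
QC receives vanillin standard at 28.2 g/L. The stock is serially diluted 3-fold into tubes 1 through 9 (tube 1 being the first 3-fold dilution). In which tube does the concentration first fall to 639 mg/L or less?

tube 4

Tube n has concentration 28.2 g/L / 3ⁿ.
Need 3ⁿ ≥ 28.2 g/L / 639 mg/L = 44.1, so n ≥ 3.45.
First such tube: n = 4.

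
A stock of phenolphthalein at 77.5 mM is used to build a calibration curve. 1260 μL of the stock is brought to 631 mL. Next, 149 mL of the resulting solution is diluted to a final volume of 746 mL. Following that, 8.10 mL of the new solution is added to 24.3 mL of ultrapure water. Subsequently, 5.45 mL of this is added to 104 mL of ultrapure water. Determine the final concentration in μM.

0.385 μM

Overall dilution factor = 500.8 × 5.007 × 4 × 20.08 = 2.01 × 10⁵.
77.5 mM / 2.01 × 10⁵ = 3.85 × 10⁻⁴ mM = 0.385 μM.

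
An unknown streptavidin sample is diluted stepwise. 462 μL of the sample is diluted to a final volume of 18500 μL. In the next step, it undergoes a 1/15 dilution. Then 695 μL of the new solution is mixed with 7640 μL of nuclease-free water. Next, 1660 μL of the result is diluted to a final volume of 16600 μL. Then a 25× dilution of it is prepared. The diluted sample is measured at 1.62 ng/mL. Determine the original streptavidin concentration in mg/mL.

Overall dilution factor = 40.04 × 15 × 11.99 × 10 × 25 = 1.80 × 10⁶.
Original = 1.62 ng/mL × 1.80 × 10⁶ = 2.92 × 10⁶ ng/mL = 2.92 mg/mL.

2.92 mg/mL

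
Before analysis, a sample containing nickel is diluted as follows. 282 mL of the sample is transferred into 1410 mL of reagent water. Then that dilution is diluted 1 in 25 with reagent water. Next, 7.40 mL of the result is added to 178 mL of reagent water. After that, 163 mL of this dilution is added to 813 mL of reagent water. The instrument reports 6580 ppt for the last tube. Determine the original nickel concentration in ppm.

Overall dilution factor = 6 × 25 × 25.05 × 5.988 = 2.25 × 10⁴.
Original = 6580 ppt × 2.25 × 10⁴ = 1.48 × 10⁸ ppt = 148 ppm.

148 ppm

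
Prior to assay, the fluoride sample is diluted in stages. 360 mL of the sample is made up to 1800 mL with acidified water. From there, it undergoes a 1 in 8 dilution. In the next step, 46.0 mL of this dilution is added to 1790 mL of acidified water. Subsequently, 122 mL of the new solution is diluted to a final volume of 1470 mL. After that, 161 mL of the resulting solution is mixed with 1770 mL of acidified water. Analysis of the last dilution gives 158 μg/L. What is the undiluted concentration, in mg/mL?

Overall dilution factor = 5 × 8 × 39.91 × 12.05 × 11.99 = 2.31 × 10⁵.
Original = 158 μg/L × 2.31 × 10⁵ = 3.65 × 10⁷ μg/L = 36.5 mg/mL.

36.5 mg/mL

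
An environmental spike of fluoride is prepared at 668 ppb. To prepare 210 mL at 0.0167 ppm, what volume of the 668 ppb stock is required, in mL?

0.0167 ppm = 16.7 ppb.
V₁ = C₂V₂/C₁ = 16.7 × 210 / 668 = 5.25 mL.

5.25 mL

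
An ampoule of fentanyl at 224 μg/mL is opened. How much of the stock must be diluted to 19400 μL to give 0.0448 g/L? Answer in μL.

0.0448 g/L = 44.8 μg/mL.
V₁ = C₂V₂/C₁ = 44.8 × 19400 / 224 = 3880 μL.

3880 μL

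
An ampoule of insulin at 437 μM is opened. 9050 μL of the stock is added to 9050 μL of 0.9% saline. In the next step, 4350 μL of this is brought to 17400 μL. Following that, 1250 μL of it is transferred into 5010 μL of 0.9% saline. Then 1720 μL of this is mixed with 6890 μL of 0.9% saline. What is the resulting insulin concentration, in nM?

Overall dilution factor = 2 × 4 × 5.008 × 5.006 = 201.
437 μM / 201 = 2.18 μM = 2180 nM.

2180 nM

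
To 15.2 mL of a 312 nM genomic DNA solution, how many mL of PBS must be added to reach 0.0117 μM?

390 mL

0.0117 μM = 11.7 nM.
V₂ = C₁V₁/C₂ = 312 × 15.2 / 11.7 = 405 mL.
Diluent to add = V₂ − V₁ = 405 − 15.2 = 390 mL.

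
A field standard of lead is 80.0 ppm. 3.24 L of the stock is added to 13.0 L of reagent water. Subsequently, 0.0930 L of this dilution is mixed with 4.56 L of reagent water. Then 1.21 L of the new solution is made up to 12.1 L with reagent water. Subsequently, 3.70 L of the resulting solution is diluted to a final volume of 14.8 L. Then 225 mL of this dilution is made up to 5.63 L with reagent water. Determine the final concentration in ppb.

Overall dilution factor = 5.012 × 50.03 × 10 × 4 × 25.02 = 2.51 × 10⁵.
80.0 ppm / 2.51 × 10⁵ = 3.19 × 10⁻⁴ ppm = 0.319 ppb.

0.319 ppb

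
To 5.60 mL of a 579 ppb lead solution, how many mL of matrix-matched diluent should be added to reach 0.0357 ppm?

0.0357 ppm = 35.7 ppb.
V₂ = C₁V₁/C₂ = 579 × 5.60 / 35.7 = 90.8 mL.
Diluent to add = V₂ − V₁ = 90.8 − 5.60 = 85.2 mL.

85.2 mL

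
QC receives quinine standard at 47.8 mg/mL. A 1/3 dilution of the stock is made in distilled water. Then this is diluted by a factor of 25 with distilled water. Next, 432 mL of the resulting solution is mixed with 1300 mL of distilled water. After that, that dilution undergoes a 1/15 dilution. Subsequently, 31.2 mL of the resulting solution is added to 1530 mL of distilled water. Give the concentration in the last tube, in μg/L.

Overall dilution factor = 3 × 25 × 4.009 × 15 × 50.04 = 2.26 × 10⁵.
47.8 mg/mL / 2.26 × 10⁵ = 2.12 × 10⁻⁴ mg/mL = 212 μg/L.

212 μg/L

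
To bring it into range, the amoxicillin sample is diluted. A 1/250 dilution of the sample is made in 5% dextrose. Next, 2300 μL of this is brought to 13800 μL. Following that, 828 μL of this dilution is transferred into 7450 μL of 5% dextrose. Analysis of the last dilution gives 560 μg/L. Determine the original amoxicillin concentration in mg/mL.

Overall dilution factor = 250 × 6 × 9.998 = 1.50 × 10⁴.
Original = 560 μg/L × 1.50 × 10⁴ = 8.40 × 10⁶ μg/L = 8.40 mg/mL.

8.40 mg/mL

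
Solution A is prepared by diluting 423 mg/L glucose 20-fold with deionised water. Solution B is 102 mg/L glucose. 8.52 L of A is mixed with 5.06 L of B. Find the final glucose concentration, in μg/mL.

C_A = 423 mg/L / 20 = 21.1 mg/L.
C_mix = (C_A·V_A + C_B·V_B)/(V_A + V_B) = (21.1×8.52 + 102×5.06) / 13.58 = 51.3 mg/L = 51.3 μg/mL.

51.3 μg/mL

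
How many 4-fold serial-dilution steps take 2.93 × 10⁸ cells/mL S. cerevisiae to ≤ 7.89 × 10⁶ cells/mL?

Need 4ⁿ ≥ 37.1, so n ≥ log(37.1)/log(4) = 2.61.
Minimum whole steps: n = 3.

3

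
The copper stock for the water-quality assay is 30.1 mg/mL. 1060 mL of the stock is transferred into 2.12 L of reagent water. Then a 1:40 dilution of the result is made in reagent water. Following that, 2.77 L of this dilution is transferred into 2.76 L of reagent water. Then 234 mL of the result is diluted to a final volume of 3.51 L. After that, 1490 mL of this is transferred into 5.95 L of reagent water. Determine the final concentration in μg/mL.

Overall dilution factor = 3 × 40 × 1.996 × 15 × 4.993 = 1.79 × 10⁴.
30.1 mg/mL / 1.79 × 10⁴ = 1.68 × 10⁻³ mg/mL = 1.68 μg/mL.

1.68 μg/mL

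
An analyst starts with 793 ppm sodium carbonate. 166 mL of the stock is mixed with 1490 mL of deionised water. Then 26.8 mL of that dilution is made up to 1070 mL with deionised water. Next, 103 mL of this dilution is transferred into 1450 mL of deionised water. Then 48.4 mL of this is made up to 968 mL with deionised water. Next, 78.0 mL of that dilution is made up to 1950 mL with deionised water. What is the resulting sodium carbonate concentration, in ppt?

Overall dilution factor = 9.976 × 39.93 × 15.08 × 20 × 25 = 3.00 × 10⁶.
793 ppm / 3.00 × 10⁶ = 2.64 × 10⁻⁴ ppm = 264 ppt.

264 ppt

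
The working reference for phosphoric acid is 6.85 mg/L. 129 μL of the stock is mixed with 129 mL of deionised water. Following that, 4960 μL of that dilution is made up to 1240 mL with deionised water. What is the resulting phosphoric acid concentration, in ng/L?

Overall dilution factor = 1001 × 250 = 2.50 × 10⁵.
6.85 mg/L / 2.50 × 10⁵ = 2.74 × 10⁻⁵ mg/L = 27.4 ng/L.

27.4 ng/L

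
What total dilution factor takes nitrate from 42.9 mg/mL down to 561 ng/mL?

7.65 × 10⁴

Factor = C₀/C_target = 42.9 mg/mL / 561 ng/mL = 7.65 × 10⁴.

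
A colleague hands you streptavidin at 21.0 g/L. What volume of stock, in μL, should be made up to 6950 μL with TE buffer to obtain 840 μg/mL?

840 μg/mL = 0.840 g/L.
V₁ = C₂V₂/C₁ = 0.840 × 6950 / 21.0 = 278 μL.

278 μL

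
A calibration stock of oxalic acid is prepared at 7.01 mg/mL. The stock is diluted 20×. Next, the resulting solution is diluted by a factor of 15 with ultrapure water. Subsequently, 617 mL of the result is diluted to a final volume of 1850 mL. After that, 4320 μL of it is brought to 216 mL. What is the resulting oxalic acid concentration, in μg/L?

Overall dilution factor = 20 × 15 × 2.998 × 50 = 4.50 × 10⁴.
7.01 mg/mL / 4.50 × 10⁴ = 1.56 × 10⁻⁴ mg/mL = 156 μg/L.

156 μg/L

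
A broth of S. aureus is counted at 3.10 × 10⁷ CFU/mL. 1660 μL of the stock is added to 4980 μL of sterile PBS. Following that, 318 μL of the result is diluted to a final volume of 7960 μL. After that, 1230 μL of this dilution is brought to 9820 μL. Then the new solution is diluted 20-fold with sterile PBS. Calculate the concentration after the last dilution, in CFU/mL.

1940 CFU/mL

Overall dilution factor = 4 × 25.03 × 7.984 × 20 = 1.60 × 10⁴.
3.10 × 10⁷ CFU/mL / 1.60 × 10⁴ = 1940 CFU/mL.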